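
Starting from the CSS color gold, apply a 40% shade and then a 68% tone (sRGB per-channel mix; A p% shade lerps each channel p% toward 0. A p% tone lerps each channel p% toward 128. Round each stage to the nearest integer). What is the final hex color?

#888057

CSS gold is rgb(255, 215, 0).
A 40% shade moves each channel 40% toward 0:
  R: 255 + 0.4×(0−255) = 255 − 102 = 153 → 153
  G: 215 − 86 = 129 → 129
  B: 0 + 0 = 0 → 0
After the shade: rgb(153, 129, 0) = #998100.
Lerp each channel 68% toward 128:
  R: 153 + 0.68×(128−153) = 153 − 17 = 136 → 136
  G: 129 + 0.68×(128−129) = 129 − 0.68 = 128.32 → 128
  B: 0 + 0.68×(128−0) = 0 + 87.04 = 87.04 → 87
rgb(136, 128, 87) = #888057.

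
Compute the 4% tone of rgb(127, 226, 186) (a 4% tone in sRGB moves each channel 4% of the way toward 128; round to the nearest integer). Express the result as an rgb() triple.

rgb(127, 222, 184)

Lerp each channel 4% toward 128:
  R: 127 + 0.04×(128−127) = 127 + 0.04 = 127.04 → 127
  G: 226 + 0.04×(128−226) = 226 − 3.92 = 222.08 → 222
  B: 186 + 0.04×(128−186) = 186 − 2.32 = 183.68 → 184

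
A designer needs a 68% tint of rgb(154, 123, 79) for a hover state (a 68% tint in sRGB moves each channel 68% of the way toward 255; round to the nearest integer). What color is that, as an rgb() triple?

rgb(223, 213, 199)

Per channel, c → c + 0.68(255 − c):
  R: 154 + 68.68 = 222.68 → 223
  G: 123 + 0.68×(255−123) = 123 + 89.76 = 212.76 → 213
  B: 79 + 119.68 = 198.68 → 199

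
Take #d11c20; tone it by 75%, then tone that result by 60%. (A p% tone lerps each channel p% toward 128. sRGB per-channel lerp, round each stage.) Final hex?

#887676

#d11c20 is rgb(209, 28, 32).
Per channel, c → c + 0.75(128 − c):
  R: 209 − 60.75 = 148.25 → 148
  G: 28 + 0.75×(128−28) = 28 + 75 = 103 → 103
  B: 32 + 0.75×(128−32) = 32 + 72 = 104 → 104
After the tone: rgb(148, 103, 104) = #946768.
A 60% tone moves each channel 60% toward 128:
  R: 148 − 12 = 136 → 136
  G: 103 + 0.6×(128−103) = 103 + 15 = 118 → 118
  B: 104 + 14.4 = 118.4 → 118
rgb(136, 118, 118) = #887676.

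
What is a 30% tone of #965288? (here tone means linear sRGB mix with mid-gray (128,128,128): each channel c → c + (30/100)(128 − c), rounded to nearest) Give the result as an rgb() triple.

rgb(143, 96, 134)

#965288 is rgb(150, 82, 136).
Lerp each channel 30% toward 128:
  R: 150 + 0.3×(128−150) = 150 − 6.6 = 143.4 → 143
  G: 82 + 0.3×(128−82) = 82 + 13.8 = 95.8 → 96
  B: 136 − 2.4 = 133.6 → 134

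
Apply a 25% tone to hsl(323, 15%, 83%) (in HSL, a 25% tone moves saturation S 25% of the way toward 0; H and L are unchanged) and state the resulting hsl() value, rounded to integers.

hsl(323, 11%, 83%)

S moves 25% from 15 toward 0: 15 − 3.75 = 11.25 → 11.
H and L are unchanged.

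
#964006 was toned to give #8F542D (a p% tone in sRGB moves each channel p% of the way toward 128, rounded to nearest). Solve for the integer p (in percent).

32%

#964006 is rgb(150, 64, 6); #8F542D is rgb(143, 84, 45).
On the B channel (widest range): 45 ≈ 6 + (p/100)(128 − 6), so p ≈ 100×(45 − 6)/(128 − 6) = 3900/122 = 31.97.
p = 32 reproduces all three channels after rounding.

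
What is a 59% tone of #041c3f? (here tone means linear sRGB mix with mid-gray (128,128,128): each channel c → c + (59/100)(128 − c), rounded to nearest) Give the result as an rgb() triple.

rgb(77, 87, 101)

#041c3f is rgb(4, 28, 63).
Lerp each channel 59% toward 128:
  R: 4 + 0.59×(128−4) = 4 + 73.16 = 77.16 → 77
  G: 28 + 0.59×(128−28) = 28 + 59 = 87 → 87
  B: 63 + 0.59×(128−63) = 63 + 38.35 = 101.35 → 101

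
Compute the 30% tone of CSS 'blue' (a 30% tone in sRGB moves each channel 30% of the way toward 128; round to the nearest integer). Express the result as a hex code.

CSS blue is rgb(0, 0, 255).
Lerp each channel 30% toward 128:
  R: 0 + 0.3×(128−0) = 0 + 38.4 = 38.4 → 38
  G: 0 + 38.4 = 38.4 → 38
  B: 255 − 38.1 = 216.9 → 217
rgb(38, 38, 217) = #2626D9.

#2626D9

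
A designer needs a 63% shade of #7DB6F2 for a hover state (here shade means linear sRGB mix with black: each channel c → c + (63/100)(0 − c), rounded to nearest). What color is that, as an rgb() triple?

#7DB6F2 is rgb(125, 182, 242).
Lerp each channel 63% toward 0:
  R: 125 − 78.75 = 46.25 → 46
  G: 182 − 114.66 = 67.34 → 67
  B: 242 + 0.63×(0−242) = 242 − 152.46 = 89.54 → 90

rgb(46, 67, 90)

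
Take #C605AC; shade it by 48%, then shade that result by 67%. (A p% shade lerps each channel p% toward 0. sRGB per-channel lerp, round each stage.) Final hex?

#C605AC is rgb(198, 5, 172).
A 48% shade moves each channel 48% toward 0:
  R: 198 − 95.04 = 102.96 → 103
  G: 5 + 0.48×(0−5) = 5 − 2.4 = 2.6 → 3
  B: 172 − 82.56 = 89.44 → 89
After the shade: rgb(103, 3, 89) = #670359.
A 67% shade moves each channel 67% toward 0:
  R: 103 − 69.01 = 33.99 → 34
  G: 3 + 0.67×(0−3) = 3 − 2.01 = 0.99 → 1
  B: 89 − 59.63 = 29.37 → 29
rgb(34, 1, 29) = #22011D.

#22011D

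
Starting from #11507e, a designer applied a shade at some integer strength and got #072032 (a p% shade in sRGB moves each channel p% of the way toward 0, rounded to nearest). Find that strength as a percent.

#11507e is rgb(17, 80, 126); #072032 is rgb(7, 32, 50).
On the B channel (widest range): 50 ≈ 126 + (p/100)(0 − 126), so p ≈ 100×(50 − 126)/(0 − 126) = -7600/-126 = 60.32.
p = 60 reproduces all three channels after rounding.

60%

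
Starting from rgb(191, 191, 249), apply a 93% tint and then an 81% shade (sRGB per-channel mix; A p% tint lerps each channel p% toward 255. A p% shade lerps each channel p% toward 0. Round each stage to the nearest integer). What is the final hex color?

#303030

A 93% tint moves each channel 93% toward 255:
  R: 191 + 0.93×(255−191) = 191 + 59.52 = 250.52 → 251
  G: 191 + 0.93×(255−191) = 191 + 59.52 = 250.52 → 251
  B: 249 + 0.93×(255−249) = 249 + 5.58 = 254.58 → 255
After the tint: rgb(251, 251, 255) = #fbfbff.
An 81% shade moves each channel 81% toward 0:
  R: 251 + 0.81×(0−251) = 251 − 203.31 = 47.69 → 48
  G: 251 − 203.31 = 47.69 → 48
  B: 255 + 0.81×(0−255) = 255 − 206.55 = 48.45 → 48
rgb(48, 48, 48) = #303030.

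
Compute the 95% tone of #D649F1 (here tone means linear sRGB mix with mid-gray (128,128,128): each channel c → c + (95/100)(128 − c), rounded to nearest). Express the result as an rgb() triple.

rgb(132, 125, 134)

#D649F1 is rgb(214, 73, 241).
A 95% tone moves each channel 95% toward 128:
  R: 214 + 0.95×(128−214) = 214 − 81.7 = 132.3 → 132
  G: 73 + 0.95×(128−73) = 73 + 52.25 = 125.25 → 125
  B: 241 + 0.95×(128−241) = 241 − 107.35 = 133.65 → 134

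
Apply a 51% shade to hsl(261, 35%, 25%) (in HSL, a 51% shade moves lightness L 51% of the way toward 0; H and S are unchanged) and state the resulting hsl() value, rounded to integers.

L moves 51% from 25 toward 0: 25 − 12.75 = 12.25 → 12.
H and S are unchanged.

hsl(261, 35%, 12%)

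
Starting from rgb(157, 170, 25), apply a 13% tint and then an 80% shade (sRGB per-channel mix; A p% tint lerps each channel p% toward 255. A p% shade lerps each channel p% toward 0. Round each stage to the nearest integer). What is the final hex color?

Lerp each channel 13% toward 255:
  R: 157 + 0.13×(255−157) = 157 + 12.74 = 169.74 → 170
  G: 170 + 0.13×(255−170) = 170 + 11.05 = 181.05 → 181
  B: 25 + 29.9 = 54.9 → 55
After the tint: rgb(170, 181, 55) = #AAB537.
Per channel, c → c + 0.8(0 − c):
  R: 170 + 0.8×(0−170) = 170 − 136 = 34 → 34
  G: 181 − 144.8 = 36.2 → 36
  B: 55 + 0.8×(0−55) = 55 − 44 = 11 → 11
rgb(34, 36, 11) = #22240B.

#22240B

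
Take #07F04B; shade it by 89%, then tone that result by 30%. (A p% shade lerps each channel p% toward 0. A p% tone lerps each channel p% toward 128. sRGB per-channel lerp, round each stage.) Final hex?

#27392C

#07F04B is rgb(7, 240, 75).
An 89% shade moves each channel 89% toward 0:
  R: 7 + 0.89×(0−7) = 7 − 6.23 = 0.77 → 1
  G: 240 + 0.89×(0−240) = 240 − 213.6 = 26.4 → 26
  B: 75 + 0.89×(0−75) = 75 − 66.75 = 8.25 → 8
After the shade: rgb(1, 26, 8) = #011A08.
A 30% tone moves each channel 30% toward 128:
  R: 1 + 38.1 = 39.1 → 39
  G: 26 + 0.3×(128−26) = 26 + 30.6 = 56.6 → 57
  B: 8 + 0.3×(128−8) = 8 + 36 = 44 → 44
rgb(39, 57, 44) = #27392C.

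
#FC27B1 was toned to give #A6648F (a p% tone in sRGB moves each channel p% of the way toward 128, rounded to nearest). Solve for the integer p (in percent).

69%

#FC27B1 is rgb(252, 39, 177); #A6648F is rgb(166, 100, 143).
On the R channel (widest range): 166 ≈ 252 + (p/100)(128 − 252), so p ≈ 100×(166 − 252)/(128 − 252) = -8600/-124 = 69.35.
p = 69 reproduces all three channels after rounding.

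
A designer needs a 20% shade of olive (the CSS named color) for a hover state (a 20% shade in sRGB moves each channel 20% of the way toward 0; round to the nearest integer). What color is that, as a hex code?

#666600

CSS olive is rgb(128, 128, 0).
Per channel, c → c + 0.2(0 − c):
  R: 128 + 0.2×(0−128) = 128 − 25.6 = 102.4 → 102
  G: 128 + 0.2×(0−128) = 128 − 25.6 = 102.4 → 102
  B: 0 + 0.2×(0−0) = 0 + 0 = 0 → 0
rgb(102, 102, 0) = #666600.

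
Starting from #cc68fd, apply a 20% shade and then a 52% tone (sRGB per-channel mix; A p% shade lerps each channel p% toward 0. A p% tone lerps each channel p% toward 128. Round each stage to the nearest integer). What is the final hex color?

#cc68fd is rgb(204, 104, 253).
Per channel, c → c + 0.2(0 − c):
  R: 204 − 40.8 = 163.2 → 163
  G: 104 + 0.2×(0−104) = 104 − 20.8 = 83.2 → 83
  B: 253 + 0.2×(0−253) = 253 − 50.6 = 202.4 → 202
After the shade: rgb(163, 83, 202) = #a353ca.
Lerp each channel 52% toward 128:
  R: 163 + 0.52×(128−163) = 163 − 18.2 = 144.8 → 145
  G: 83 + 23.4 = 106.4 → 106
  B: 202 − 38.48 = 163.52 → 164
rgb(145, 106, 164) = #916aa4.

#916aa4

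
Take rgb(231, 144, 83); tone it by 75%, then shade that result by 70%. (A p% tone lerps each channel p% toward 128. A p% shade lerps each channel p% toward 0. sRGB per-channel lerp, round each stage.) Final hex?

#2E2823

Lerp each channel 75% toward 128:
  R: 231 − 77.25 = 153.75 → 154
  G: 144 + 0.75×(128−144) = 144 − 12 = 132 → 132
  B: 83 + 0.75×(128−83) = 83 + 33.75 = 116.75 → 117
After the tone: rgb(154, 132, 117) = #9A8475.
Lerp each channel 70% toward 0:
  R: 154 − 107.8 = 46.2 → 46
  G: 132 − 92.4 = 39.6 → 40
  B: 117 − 81.9 = 35.1 → 35
rgb(46, 40, 35) = #2E2823.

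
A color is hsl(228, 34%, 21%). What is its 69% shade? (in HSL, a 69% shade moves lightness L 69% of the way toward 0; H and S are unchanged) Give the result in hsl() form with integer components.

hsl(228, 34%, 7%)

L moves 69% from 21 toward 0: 21 − 14.49 = 6.51 → 7.
H and S are unchanged.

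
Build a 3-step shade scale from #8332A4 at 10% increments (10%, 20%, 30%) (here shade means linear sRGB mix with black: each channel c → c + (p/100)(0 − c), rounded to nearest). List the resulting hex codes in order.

#8332A4 is rgb(131, 50, 164).
10%: (131 − 13.1 = 117.9→118, 50 − 5 = 45→45, 164 − 16.4 = 147.6→148) → #762D94
20%: (131 − 26.2 = 104.8→105, 50 − 10 = 40→40, 164 − 32.8 = 131.2→131) → #692883
30%: (131 − 39.3 = 91.7→92, 50 − 15 = 35→35, 164 − 49.2 = 114.8→115) → #5C2373

#762D94, #692883, #5C2373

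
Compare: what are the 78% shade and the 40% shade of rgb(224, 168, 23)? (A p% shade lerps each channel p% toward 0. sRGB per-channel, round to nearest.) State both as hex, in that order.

#312505, #86650E

78% shade:
  R: 224 − 174.72 = 49.28 → 49
  G: 168 + 0.78×(0−168) = 168 − 131.04 = 36.96 → 37
  B: 23 + 0.78×(0−23) = 23 − 17.94 = 5.06 → 5
  → #312505
40% shade:
  R: 224 − 89.6 = 134.4 → 134
  G: 168 + 0.4×(0−168) = 168 − 67.2 = 100.8 → 101
  B: 23 + 0.4×(0−23) = 23 − 9.2 = 13.8 → 14
  → #86650E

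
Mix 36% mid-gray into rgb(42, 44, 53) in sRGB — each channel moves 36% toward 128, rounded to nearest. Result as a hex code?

#494A50

Lerp each channel 36% toward 128:
  R: 42 + 0.36×(128−42) = 42 + 30.96 = 72.96 → 73
  G: 44 + 30.24 = 74.24 → 74
  B: 53 + 27 = 80 → 80
rgb(73, 74, 80) = #494A50.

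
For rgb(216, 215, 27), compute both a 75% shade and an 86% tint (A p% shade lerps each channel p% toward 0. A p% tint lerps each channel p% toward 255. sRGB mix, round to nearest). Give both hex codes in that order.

#363607, #FAF9DF

75% shade:
  R: 216 + 0.75×(0−216) = 216 − 162 = 54 → 54
  G: 215 + 0.75×(0−215) = 215 − 161.25 = 53.75 → 54
  B: 27 − 20.25 = 6.75 → 7
  → #363607
86% tint:
  R: 216 + 33.54 = 249.54 → 250
  G: 215 + 0.86×(255−215) = 215 + 34.4 = 249.4 → 249
  B: 27 + 196.08 = 223.08 → 223
  → #FAF9DF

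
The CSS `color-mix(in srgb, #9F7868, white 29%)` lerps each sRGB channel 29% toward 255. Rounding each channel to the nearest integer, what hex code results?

#BB9F94

#9F7868 is rgb(159, 120, 104).
Lerp each channel 29% toward 255:
  R: 159 + 0.29×(255−159) = 159 + 27.84 = 186.84 → 187
  G: 120 + 39.15 = 159.15 → 159
  B: 104 + 43.79 = 147.79 → 148
rgb(187, 159, 148) = #BB9F94.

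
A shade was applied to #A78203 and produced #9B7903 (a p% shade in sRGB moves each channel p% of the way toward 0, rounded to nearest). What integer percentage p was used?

#A78203 is rgb(167, 130, 3); #9B7903 is rgb(155, 121, 3).
On the R channel (widest range): 155 ≈ 167 + (p/100)(0 − 167), so p ≈ 100×(155 − 167)/(0 − 167) = -1200/-167 = 7.19.
p = 7 reproduces all three channels after rounding.

7%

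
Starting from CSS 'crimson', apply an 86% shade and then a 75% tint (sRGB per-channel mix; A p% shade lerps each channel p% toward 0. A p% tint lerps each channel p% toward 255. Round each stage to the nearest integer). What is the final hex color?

CSS crimson is rgb(220, 20, 60).
An 86% shade moves each channel 86% toward 0:
  R: 220 + 0.86×(0−220) = 220 − 189.2 = 30.8 → 31
  G: 20 + 0.86×(0−20) = 20 − 17.2 = 2.8 → 3
  B: 60 + 0.86×(0−60) = 60 − 51.6 = 8.4 → 8
After the shade: rgb(31, 3, 8) = #1F0308.
Per channel, c → c + 0.75(255 − c):
  R: 31 + 0.75×(255−31) = 31 + 168 = 199 → 199
  G: 3 + 189 = 192 → 192
  B: 8 + 185.25 = 193.25 → 193
rgb(199, 192, 193) = #C7C0C1.

#C7C0C1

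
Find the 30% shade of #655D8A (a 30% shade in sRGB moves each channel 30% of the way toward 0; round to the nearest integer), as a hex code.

#655D8A is rgb(101, 93, 138).
Per channel, c → c + 0.3(0 − c):
  R: 101 + 0.3×(0−101) = 101 − 30.3 = 70.7 → 71
  G: 93 − 27.9 = 65.1 → 65
  B: 138 + 0.3×(0−138) = 138 − 41.4 = 96.6 → 97
rgb(71, 65, 97) = #474161.

#474161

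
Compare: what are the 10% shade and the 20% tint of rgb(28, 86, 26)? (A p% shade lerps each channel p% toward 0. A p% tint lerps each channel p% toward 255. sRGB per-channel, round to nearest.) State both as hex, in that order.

10% shade:
  R: 28 − 2.8 = 25.2 → 25
  G: 86 + 0.1×(0−86) = 86 − 8.6 = 77.4 → 77
  B: 26 − 2.6 = 23.4 → 23
  → #194D17
20% tint:
  R: 28 + 0.2×(255−28) = 28 + 45.4 = 73.4 → 73
  G: 86 + 33.8 = 119.8 → 120
  B: 26 + 45.8 = 71.8 → 72
  → #497848

#194D17, #497848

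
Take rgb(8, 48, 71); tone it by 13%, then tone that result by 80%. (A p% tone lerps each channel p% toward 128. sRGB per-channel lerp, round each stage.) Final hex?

#6B7276

Lerp each channel 13% toward 128:
  R: 8 + 0.13×(128−8) = 8 + 15.6 = 23.6 → 24
  G: 48 + 10.4 = 58.4 → 58
  B: 71 + 7.41 = 78.41 → 78
After the tone: rgb(24, 58, 78) = #183A4E.
An 80% tone moves each channel 80% toward 128:
  R: 24 + 83.2 = 107.2 → 107
  G: 58 + 56 = 114 → 114
  B: 78 + 0.8×(128−78) = 78 + 40 = 118 → 118
rgb(107, 114, 118) = #6B7276.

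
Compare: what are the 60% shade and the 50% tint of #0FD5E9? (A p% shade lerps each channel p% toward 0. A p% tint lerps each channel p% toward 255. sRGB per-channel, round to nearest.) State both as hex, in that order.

#06555D, #87EAF4

#0FD5E9 is rgb(15, 213, 233).
60% shade:
  R: 15 − 9 = 6 → 6
  G: 213 + 0.6×(0−213) = 213 − 127.8 = 85.2 → 85
  B: 233 + 0.6×(0−233) = 233 − 139.8 = 93.2 → 93
  → #06555D
50% tint:
  R: 15 + 120 = 135 → 135
  G: 213 + 21 = 234 → 234
  B: 233 + 0.5×(255−233) = 233 + 11 = 244 → 244
  → #87EAF4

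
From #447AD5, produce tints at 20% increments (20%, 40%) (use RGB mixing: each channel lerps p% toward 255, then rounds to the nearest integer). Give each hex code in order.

#6995DD, #8FAFE6

#447AD5 is rgb(68, 122, 213).
20%: (68 + 37.4 = 105.4→105, 122 + 26.6 = 148.6→149, 213 + 8.4 = 221.4→221) → #6995DD
40%: (68 + 74.8 = 142.8→143, 122 + 53.2 = 175.2→175, 213 + 16.8 = 229.8→230) → #8FAFE6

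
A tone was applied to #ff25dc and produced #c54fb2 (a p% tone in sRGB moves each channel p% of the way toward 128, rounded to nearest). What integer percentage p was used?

46%

#ff25dc is rgb(255, 37, 220); #c54fb2 is rgb(197, 79, 178).
On the R channel (widest range): 197 ≈ 255 + (p/100)(128 − 255), so p ≈ 100×(197 − 255)/(128 − 255) = -5800/-127 = 45.67.
p = 46 reproduces all three channels after rounding.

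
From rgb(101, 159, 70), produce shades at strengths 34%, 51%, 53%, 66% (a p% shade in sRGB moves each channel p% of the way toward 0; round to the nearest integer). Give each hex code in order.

34%: (101 − 34.34 = 66.66→67, 159 − 54.06 = 104.94→105, 70 − 23.8 = 46.2→46) → #43692E
51%: (101 − 51.51 = 49.49→49, 159 − 81.09 = 77.91→78, 70 − 35.7 = 34.3→34) → #314E22
53%: (101 − 53.53 = 47.47→47, 159 − 84.27 = 74.73→75, 70 − 37.1 = 32.9→33) → #2F4B21
66%: (101 − 66.66 = 34.34→34, 159 − 104.94 = 54.06→54, 70 − 46.2 = 23.8→24) → #223618

#43692E, #314E22, #2F4B21, #223618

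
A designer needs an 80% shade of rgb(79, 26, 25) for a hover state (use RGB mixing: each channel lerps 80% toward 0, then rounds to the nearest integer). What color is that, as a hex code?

#100505

An 80% shade moves each channel 80% toward 0:
  R: 79 − 63.2 = 15.8 → 16
  G: 26 − 20.8 = 5.2 → 5
  B: 25 + 0.8×(0−25) = 25 − 20 = 5 → 5
rgb(16, 5, 5) = #100505.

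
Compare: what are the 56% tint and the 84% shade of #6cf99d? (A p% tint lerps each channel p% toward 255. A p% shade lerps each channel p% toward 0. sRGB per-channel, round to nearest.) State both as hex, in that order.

#befcd4, #112819

#6cf99d is rgb(108, 249, 157).
56% tint:
  R: 108 + 82.32 = 190.32 → 190
  G: 249 + 3.36 = 252.36 → 252
  B: 157 + 54.88 = 211.88 → 212
  → #befcd4
84% shade:
  R: 108 + 0.84×(0−108) = 108 − 90.72 = 17.28 → 17
  G: 249 + 0.84×(0−249) = 249 − 209.16 = 39.84 → 40
  B: 157 + 0.84×(0−157) = 157 − 131.88 = 25.12 → 25
  → #112819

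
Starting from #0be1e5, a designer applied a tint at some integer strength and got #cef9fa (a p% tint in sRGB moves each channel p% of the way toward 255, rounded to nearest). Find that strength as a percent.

#0be1e5 is rgb(11, 225, 229); #cef9fa is rgb(206, 249, 250).
On the R channel (widest range): 206 ≈ 11 + (p/100)(255 − 11), so p ≈ 100×(206 − 11)/(255 − 11) = 19500/244 = 79.92.
p = 80 reproduces all three channels after rounding.

80%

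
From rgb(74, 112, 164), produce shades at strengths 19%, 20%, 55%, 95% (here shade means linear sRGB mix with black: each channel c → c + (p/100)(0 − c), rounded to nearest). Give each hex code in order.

19%: (74 − 14.06 = 59.94→60, 112 − 21.28 = 90.72→91, 164 − 31.16 = 132.84→133) → #3c5b85
20%: (74 − 14.8 = 59.2→59, 112 − 22.4 = 89.6→90, 164 − 32.8 = 131.2→131) → #3b5a83
55%: (74 − 40.7 = 33.3→33, 112 − 61.6 = 50.4→50, 164 − 90.2 = 73.8→74) → #21324a
95%: (74 − 70.3 = 3.7→4, 112 − 106.4 = 5.6→6, 164 − 155.8 = 8.2→8) → #040608

#3c5b85, #3b5a83, #21324a, #040608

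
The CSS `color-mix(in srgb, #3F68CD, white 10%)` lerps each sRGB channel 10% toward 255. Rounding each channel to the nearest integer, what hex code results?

#5277D2

#3F68CD is rgb(63, 104, 205).
Per channel, c → c + 0.1(255 − c):
  R: 63 + 19.2 = 82.2 → 82
  G: 104 + 15.1 = 119.1 → 119
  B: 205 + 5 = 210 → 210
rgb(82, 119, 210) = #5277D2.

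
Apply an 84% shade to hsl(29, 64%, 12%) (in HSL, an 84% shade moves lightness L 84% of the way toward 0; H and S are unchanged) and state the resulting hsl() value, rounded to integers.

L moves 84% from 12 toward 0: 12 − 10.08 = 1.92 → 2.
H and S are unchanged.

hsl(29, 64%, 2%)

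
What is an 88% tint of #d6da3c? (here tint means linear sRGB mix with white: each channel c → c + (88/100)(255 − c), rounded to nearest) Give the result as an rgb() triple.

#d6da3c is rgb(214, 218, 60).
Per channel, c → c + 0.88(255 − c):
  R: 214 + 36.08 = 250.08 → 250
  G: 218 + 32.56 = 250.56 → 251
  B: 60 + 0.88×(255−60) = 60 + 171.6 = 231.6 → 232

rgb(250, 251, 232)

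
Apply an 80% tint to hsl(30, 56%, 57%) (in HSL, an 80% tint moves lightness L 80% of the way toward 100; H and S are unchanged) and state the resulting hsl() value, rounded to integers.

L moves 80% from 57 toward 100: 57 + 34.4 = 91.4 → 91.
H and S are unchanged.

hsl(30, 56%, 91%)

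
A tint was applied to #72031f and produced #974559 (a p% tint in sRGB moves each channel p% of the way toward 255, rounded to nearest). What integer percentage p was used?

26%

#72031f is rgb(114, 3, 31); #974559 is rgb(151, 69, 89).
On the G channel (widest range): 69 ≈ 3 + (p/100)(255 − 3), so p ≈ 100×(69 − 3)/(255 − 3) = 6600/252 = 26.19.
p = 26 reproduces all three channels after rounding.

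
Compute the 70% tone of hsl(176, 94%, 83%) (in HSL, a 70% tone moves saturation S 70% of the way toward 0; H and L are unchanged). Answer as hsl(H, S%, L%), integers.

hsl(176, 28%, 83%)

S moves 70% from 94 toward 0: 94 − 65.8 = 28.2 → 28.
H and L are unchanged.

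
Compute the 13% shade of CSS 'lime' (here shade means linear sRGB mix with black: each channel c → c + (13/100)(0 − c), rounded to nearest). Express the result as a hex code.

CSS lime is rgb(0, 255, 0).
Lerp each channel 13% toward 0:
  R: 0 + 0 = 0 → 0
  G: 255 + 0.13×(0−255) = 255 − 33.15 = 221.85 → 222
  B: 0 + 0 = 0 → 0
rgb(0, 222, 0) = #00DE00.

#00DE00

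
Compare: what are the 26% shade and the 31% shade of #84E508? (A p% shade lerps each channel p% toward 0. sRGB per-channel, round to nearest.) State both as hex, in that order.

#84E508 is rgb(132, 229, 8).
26% shade:
  R: 132 + 0.26×(0−132) = 132 − 34.32 = 97.68 → 98
  G: 229 + 0.26×(0−229) = 229 − 59.54 = 169.46 → 169
  B: 8 + 0.26×(0−8) = 8 − 2.08 = 5.92 → 6
  → #62A906
31% shade:
  R: 132 − 40.92 = 91.08 → 91
  G: 229 − 70.99 = 158.01 → 158
  B: 8 − 2.48 = 5.52 → 6
  → #5B9E06

#62A906, #5B9E06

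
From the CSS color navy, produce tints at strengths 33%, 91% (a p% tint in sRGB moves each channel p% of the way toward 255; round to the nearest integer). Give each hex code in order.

CSS navy is rgb(0, 0, 128).
33%: (0 + 84.15 = 84.15→84, 0 + 84.15 = 84.15→84, 128 + 41.91 = 169.91→170) → #5454AA
91%: (0 + 232.05 = 232.05→232, 0 + 232.05 = 232.05→232, 128 + 115.57 = 243.57→244) → #E8E8F4

#5454AA, #E8E8F4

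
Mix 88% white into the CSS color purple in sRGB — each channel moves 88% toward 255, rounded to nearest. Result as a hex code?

#F0E0F0

CSS purple is rgb(128, 0, 128).
Per channel, c → c + 0.88(255 − c):
  R: 128 + 111.76 = 239.76 → 240
  G: 0 + 0.88×(255−0) = 0 + 224.4 = 224.4 → 224
  B: 128 + 0.88×(255−128) = 128 + 111.76 = 239.76 → 240
rgb(240, 224, 240) = #F0E0F0.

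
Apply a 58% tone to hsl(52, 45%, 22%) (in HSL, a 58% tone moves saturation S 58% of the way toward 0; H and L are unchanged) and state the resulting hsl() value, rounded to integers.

hsl(52, 19%, 22%)

S moves 58% from 45 toward 0: 45 − 26.1 = 18.9 → 19.
H and L are unchanged.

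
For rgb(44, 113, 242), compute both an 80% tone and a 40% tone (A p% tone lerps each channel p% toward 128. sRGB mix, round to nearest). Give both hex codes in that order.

#6f7d97, #4e77c4

80% tone:
  R: 44 + 0.8×(128−44) = 44 + 67.2 = 111.2 → 111
  G: 113 + 12 = 125 → 125
  B: 242 + 0.8×(128−242) = 242 − 91.2 = 150.8 → 151
  → #6f7d97
40% tone:
  R: 44 + 33.6 = 77.6 → 78
  G: 113 + 0.4×(128−113) = 113 + 6 = 119 → 119
  B: 242 + 0.4×(128−242) = 242 − 45.6 = 196.4 → 196
  → #4e77c4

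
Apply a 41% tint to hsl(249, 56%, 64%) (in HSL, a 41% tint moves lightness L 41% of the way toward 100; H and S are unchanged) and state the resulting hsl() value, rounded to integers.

hsl(249, 56%, 79%)

L moves 41% from 64 toward 100: 64 + 14.76 = 78.76 → 79.
H and S are unchanged.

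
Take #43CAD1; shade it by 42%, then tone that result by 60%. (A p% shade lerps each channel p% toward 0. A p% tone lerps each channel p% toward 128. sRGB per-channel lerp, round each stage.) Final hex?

#5C7C7D

#43CAD1 is rgb(67, 202, 209).
A 42% shade moves each channel 42% toward 0:
  R: 67 + 0.42×(0−67) = 67 − 28.14 = 38.86 → 39
  G: 202 − 84.84 = 117.16 → 117
  B: 209 + 0.42×(0−209) = 209 − 87.78 = 121.22 → 121
After the shade: rgb(39, 117, 121) = #277579.
Per channel, c → c + 0.6(128 − c):
  R: 39 + 53.4 = 92.4 → 92
  G: 117 + 6.6 = 123.6 → 124
  B: 121 + 0.6×(128−121) = 121 + 4.2 = 125.2 → 125
rgb(92, 124, 125) = #5C7C7D.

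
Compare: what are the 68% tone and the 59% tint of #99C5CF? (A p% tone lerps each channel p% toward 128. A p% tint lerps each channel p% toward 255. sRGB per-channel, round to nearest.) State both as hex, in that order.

#889699, #D5E7EB

#99C5CF is rgb(153, 197, 207).
68% tone:
  R: 153 − 17 = 136 → 136
  G: 197 + 0.68×(128−197) = 197 − 46.92 = 150.08 → 150
  B: 207 − 53.72 = 153.28 → 153
  → #889699
59% tint:
  R: 153 + 0.59×(255−153) = 153 + 60.18 = 213.18 → 213
  G: 197 + 34.22 = 231.22 → 231
  B: 207 + 28.32 = 235.32 → 235
  → #D5E7EB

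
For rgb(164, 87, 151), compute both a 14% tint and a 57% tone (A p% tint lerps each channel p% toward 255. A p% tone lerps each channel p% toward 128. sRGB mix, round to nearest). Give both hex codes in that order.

14% tint:
  R: 164 + 0.14×(255−164) = 164 + 12.74 = 176.74 → 177
  G: 87 + 23.52 = 110.52 → 111
  B: 151 + 14.56 = 165.56 → 166
  → #b16fa6
57% tone:
  R: 164 + 0.57×(128−164) = 164 − 20.52 = 143.48 → 143
  G: 87 + 23.37 = 110.37 → 110
  B: 151 + 0.57×(128−151) = 151 − 13.11 = 137.89 → 138
  → #8f6e8a

#b16fa6, #8f6e8a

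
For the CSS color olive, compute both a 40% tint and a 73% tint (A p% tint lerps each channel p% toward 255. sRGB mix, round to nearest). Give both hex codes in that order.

#b3b366, #ddddba

CSS olive is rgb(128, 128, 0).
40% tint:
  R: 128 + 50.8 = 178.8 → 179
  G: 128 + 50.8 = 178.8 → 179
  B: 0 + 102 = 102 → 102
  → #b3b366
73% tint:
  R: 128 + 0.73×(255−128) = 128 + 92.71 = 220.71 → 221
  G: 128 + 0.73×(255−128) = 128 + 92.71 = 220.71 → 221
  B: 0 + 0.73×(255−0) = 0 + 186.15 = 186.15 → 186
  → #ddddba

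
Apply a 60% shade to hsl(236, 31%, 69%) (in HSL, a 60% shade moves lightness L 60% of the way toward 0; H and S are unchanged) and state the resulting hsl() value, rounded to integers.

hsl(236, 31%, 28%)

L moves 60% from 69 toward 0: 69 − 41.4 = 27.6 → 28.
H and S are unchanged.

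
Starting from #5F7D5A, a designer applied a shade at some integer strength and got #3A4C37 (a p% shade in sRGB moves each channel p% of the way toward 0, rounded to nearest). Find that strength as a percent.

#5F7D5A is rgb(95, 125, 90); #3A4C37 is rgb(58, 76, 55).
On the G channel (widest range): 76 ≈ 125 + (p/100)(0 − 125), so p ≈ 100×(76 − 125)/(0 − 125) = -4900/-125 = 39.20.
p = 39 reproduces all three channels after rounding.

39%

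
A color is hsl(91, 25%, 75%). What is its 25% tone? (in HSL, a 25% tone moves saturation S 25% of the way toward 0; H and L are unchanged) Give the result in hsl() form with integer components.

S moves 25% from 25 toward 0: 25 − 6.25 = 18.75 → 19.
H and L are unchanged.

hsl(91, 19%, 75%)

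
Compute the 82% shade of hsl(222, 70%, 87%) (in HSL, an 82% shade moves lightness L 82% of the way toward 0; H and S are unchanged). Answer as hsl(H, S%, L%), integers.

L moves 82% from 87 toward 0: 87 − 71.34 = 15.66 → 16.
H and S are unchanged.

hsl(222, 70%, 16%)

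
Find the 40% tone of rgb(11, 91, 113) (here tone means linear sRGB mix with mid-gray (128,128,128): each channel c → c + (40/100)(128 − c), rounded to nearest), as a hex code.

#3A6A77

A 40% tone moves each channel 40% toward 128:
  R: 11 + 0.4×(128−11) = 11 + 46.8 = 57.8 → 58
  G: 91 + 14.8 = 105.8 → 106
  B: 113 + 6 = 119 → 119
rgb(58, 106, 119) = #3A6A77.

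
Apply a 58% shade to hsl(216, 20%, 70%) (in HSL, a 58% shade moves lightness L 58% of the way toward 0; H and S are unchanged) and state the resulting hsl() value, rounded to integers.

L moves 58% from 70 toward 0: 70 − 40.6 = 29.4 → 29.
H and S are unchanged.

hsl(216, 20%, 29%)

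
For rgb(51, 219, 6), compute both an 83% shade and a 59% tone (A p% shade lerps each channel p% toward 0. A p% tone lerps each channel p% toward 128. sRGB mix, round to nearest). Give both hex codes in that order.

#092501, #60a54e

83% shade:
  R: 51 − 42.33 = 8.67 → 9
  G: 219 + 0.83×(0−219) = 219 − 181.77 = 37.23 → 37
  B: 6 + 0.83×(0−6) = 6 − 4.98 = 1.02 → 1
  → #092501
59% tone:
  R: 51 + 45.43 = 96.43 → 96
  G: 219 − 53.69 = 165.31 → 165
  B: 6 + 0.59×(128−6) = 6 + 71.98 = 77.98 → 78
  → #60a54e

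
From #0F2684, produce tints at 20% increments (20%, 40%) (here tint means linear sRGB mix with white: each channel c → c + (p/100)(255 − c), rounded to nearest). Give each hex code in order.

#3F519D, #6F7DB5

#0F2684 is rgb(15, 38, 132).
20%: (15 + 48 = 63→63, 38 + 43.4 = 81.4→81, 132 + 24.6 = 156.6→157) → #3F519D
40%: (15 + 96 = 111→111, 38 + 86.8 = 124.8→125, 132 + 49.2 = 181.2→181) → #6F7DB5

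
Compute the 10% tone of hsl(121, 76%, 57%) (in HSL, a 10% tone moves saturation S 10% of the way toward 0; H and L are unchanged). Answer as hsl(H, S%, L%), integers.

S moves 10% from 76 toward 0: 76 − 7.6 = 68.4 → 68.
H and L are unchanged.

hsl(121, 68%, 57%)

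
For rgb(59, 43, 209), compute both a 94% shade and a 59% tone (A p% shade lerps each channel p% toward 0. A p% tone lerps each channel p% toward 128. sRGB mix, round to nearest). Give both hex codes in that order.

94% shade:
  R: 59 + 0.94×(0−59) = 59 − 55.46 = 3.54 → 4
  G: 43 + 0.94×(0−43) = 43 − 40.42 = 2.58 → 3
  B: 209 + 0.94×(0−209) = 209 − 196.46 = 12.54 → 13
  → #04030D
59% tone:
  R: 59 + 0.59×(128−59) = 59 + 40.71 = 99.71 → 100
  G: 43 + 50.15 = 93.15 → 93
  B: 209 − 47.79 = 161.21 → 161
  → #645DA1

#04030D, #645DA1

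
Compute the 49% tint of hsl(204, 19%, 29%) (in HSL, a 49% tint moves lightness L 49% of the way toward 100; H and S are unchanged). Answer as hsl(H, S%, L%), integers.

hsl(204, 19%, 64%)

L moves 49% from 29 toward 100: 29 + 34.79 = 63.79 → 64.
H and S are unchanged.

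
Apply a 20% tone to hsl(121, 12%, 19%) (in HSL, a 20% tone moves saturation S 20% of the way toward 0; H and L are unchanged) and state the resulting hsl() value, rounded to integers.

hsl(121, 10%, 19%)

S moves 20% from 12 toward 0: 12 − 2.4 = 9.6 → 10.
H and L are unchanged.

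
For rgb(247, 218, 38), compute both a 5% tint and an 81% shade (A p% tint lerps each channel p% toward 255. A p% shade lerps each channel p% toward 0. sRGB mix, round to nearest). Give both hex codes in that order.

5% tint:
  R: 247 + 0.4 = 247.4 → 247
  G: 218 + 0.05×(255−218) = 218 + 1.85 = 219.85 → 220
  B: 38 + 0.05×(255−38) = 38 + 10.85 = 48.85 → 49
  → #F7DC31
81% shade:
  R: 247 − 200.07 = 46.93 → 47
  G: 218 + 0.81×(0−218) = 218 − 176.58 = 41.42 → 41
  B: 38 + 0.81×(0−38) = 38 − 30.78 = 7.22 → 7
  → #2F2907

#F7DC31, #2F2907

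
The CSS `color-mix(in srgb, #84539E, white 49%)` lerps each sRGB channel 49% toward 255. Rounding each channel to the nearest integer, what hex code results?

#84539E is rgb(132, 83, 158).
Lerp each channel 49% toward 255:
  R: 132 + 0.49×(255−132) = 132 + 60.27 = 192.27 → 192
  G: 83 + 84.28 = 167.28 → 167
  B: 158 + 0.49×(255−158) = 158 + 47.53 = 205.53 → 206
rgb(192, 167, 206) = #C0A7CE.

#C0A7CE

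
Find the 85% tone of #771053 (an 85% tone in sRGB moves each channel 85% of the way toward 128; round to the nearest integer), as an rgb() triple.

#771053 is rgb(119, 16, 83).
An 85% tone moves each channel 85% toward 128:
  R: 119 + 7.65 = 126.65 → 127
  G: 16 + 95.2 = 111.2 → 111
  B: 83 + 38.25 = 121.25 → 121

rgb(127, 111, 121)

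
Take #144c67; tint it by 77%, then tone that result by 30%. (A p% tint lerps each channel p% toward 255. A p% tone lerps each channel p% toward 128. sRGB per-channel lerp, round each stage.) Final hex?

#b3bcc0

#144c67 is rgb(20, 76, 103).
Per channel, c → c + 0.77(255 − c):
  R: 20 + 0.77×(255−20) = 20 + 180.95 = 200.95 → 201
  G: 76 + 137.83 = 213.83 → 214
  B: 103 + 117.04 = 220.04 → 220
After the tint: rgb(201, 214, 220) = #c9d6dc.
A 30% tone moves each channel 30% toward 128:
  R: 201 − 21.9 = 179.1 → 179
  G: 214 + 0.3×(128−214) = 214 − 25.8 = 188.2 → 188
  B: 220 − 27.6 = 192.4 → 192
rgb(179, 188, 192) = #b3bcc0.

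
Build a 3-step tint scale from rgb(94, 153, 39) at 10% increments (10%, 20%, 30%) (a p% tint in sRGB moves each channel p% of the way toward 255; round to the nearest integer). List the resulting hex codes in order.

#6ea33d, #7ead52, #8eb868

10%: (94 + 16.1 = 110.1→110, 153 + 10.2 = 163.2→163, 39 + 21.6 = 60.6→61) → #6ea33d
20%: (94 + 32.2 = 126.2→126, 153 + 20.4 = 173.4→173, 39 + 43.2 = 82.2→82) → #7ead52
30%: (94 + 48.3 = 142.3→142, 153 + 30.6 = 183.6→184, 39 + 64.8 = 103.8→104) → #8eb868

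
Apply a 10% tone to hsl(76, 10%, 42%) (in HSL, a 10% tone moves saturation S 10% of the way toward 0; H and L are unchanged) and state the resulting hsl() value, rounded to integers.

S moves 10% from 10 toward 0: 10 − 1 = 9 → 9.
H and L are unchanged.

hsl(76, 9%, 42%)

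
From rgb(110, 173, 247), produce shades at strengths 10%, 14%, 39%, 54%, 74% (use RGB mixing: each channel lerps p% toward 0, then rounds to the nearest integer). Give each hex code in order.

#639cde, #5f95d4, #436a97, #335072, #1d2d40

10%: (110 − 11 = 99→99, 173 − 17.3 = 155.7→156, 247 − 24.7 = 222.3→222) → #639cde
14%: (110 − 15.4 = 94.6→95, 173 − 24.22 = 148.78→149, 247 − 34.58 = 212.42→212) → #5f95d4
39%: (110 − 42.9 = 67.1→67, 173 − 67.47 = 105.53→106, 247 − 96.33 = 150.67→151) → #436a97
54%: (110 − 59.4 = 50.6→51, 173 − 93.42 = 79.58→80, 247 − 133.38 = 113.62→114) → #335072
74%: (110 − 81.4 = 28.6→29, 173 − 128.02 = 44.98→45, 247 − 182.78 = 64.22→64) → #1d2d40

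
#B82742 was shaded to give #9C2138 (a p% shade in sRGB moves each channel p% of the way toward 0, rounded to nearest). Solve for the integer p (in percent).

#B82742 is rgb(184, 39, 66); #9C2138 is rgb(156, 33, 56).
On the R channel (widest range): 156 ≈ 184 + (p/100)(0 − 184), so p ≈ 100×(156 − 184)/(0 − 184) = -2800/-184 = 15.22.
p = 15 reproduces all three channels after rounding.

15%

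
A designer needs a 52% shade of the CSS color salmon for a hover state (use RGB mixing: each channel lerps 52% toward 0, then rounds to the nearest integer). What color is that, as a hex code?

#783D37

CSS salmon is rgb(250, 128, 114).
Per channel, c → c + 0.52(0 − c):
  R: 250 + 0.52×(0−250) = 250 − 130 = 120 → 120
  G: 128 + 0.52×(0−128) = 128 − 66.56 = 61.44 → 61
  B: 114 + 0.52×(0−114) = 114 − 59.28 = 54.72 → 55
rgb(120, 61, 55) = #783D37.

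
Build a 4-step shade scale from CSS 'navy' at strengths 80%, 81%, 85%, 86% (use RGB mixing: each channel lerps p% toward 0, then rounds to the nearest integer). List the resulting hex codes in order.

CSS navy is rgb(0, 0, 128).
80%: (0→0, 0→0, 128 − 102.4 = 25.6→26) → #00001A
81%: (0→0, 0→0, 128 − 103.68 = 24.32→24) → #000018
85%: (0→0, 0→0, 128 − 108.8 = 19.2→19) → #000013
86%: (0→0, 0→0, 128 − 110.08 = 17.92→18) → #000012

#00001A, #000018, #000013, #000012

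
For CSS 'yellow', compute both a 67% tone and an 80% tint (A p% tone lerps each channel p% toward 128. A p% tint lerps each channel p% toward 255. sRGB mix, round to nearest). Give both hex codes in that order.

CSS yellow is rgb(255, 255, 0).
67% tone:
  R: 255 − 85.09 = 169.91 → 170
  G: 255 − 85.09 = 169.91 → 170
  B: 0 + 0.67×(128−0) = 0 + 85.76 = 85.76 → 86
  → #AAAA56
80% tint:
  R: 255 + 0.8×(255−255) = 255 + 0 = 255 → 255
  G: 255 + 0.8×(255−255) = 255 + 0 = 255 → 255
  B: 0 + 204 = 204 → 204
  → #FFFFCC

#AAAA56, #FFFFCC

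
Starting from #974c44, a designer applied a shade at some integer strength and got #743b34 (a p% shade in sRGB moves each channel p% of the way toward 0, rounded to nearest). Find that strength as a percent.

23%

#974c44 is rgb(151, 76, 68); #743b34 is rgb(116, 59, 52).
On the R channel (widest range): 116 ≈ 151 + (p/100)(0 − 151), so p ≈ 100×(116 − 151)/(0 − 151) = -3500/-151 = 23.18.
p = 23 reproduces all three channels after rounding.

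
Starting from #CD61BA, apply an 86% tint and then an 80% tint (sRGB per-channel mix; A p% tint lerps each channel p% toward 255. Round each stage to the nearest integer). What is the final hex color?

#FEFBFD

#CD61BA is rgb(205, 97, 186).
An 86% tint moves each channel 86% toward 255:
  R: 205 + 0.86×(255−205) = 205 + 43 = 248 → 248
  G: 97 + 135.88 = 232.88 → 233
  B: 186 + 0.86×(255−186) = 186 + 59.34 = 245.34 → 245
After the tint: rgb(248, 233, 245) = #F8E9F5.
Per channel, c → c + 0.8(255 − c):
  R: 248 + 5.6 = 253.6 → 254
  G: 233 + 0.8×(255−233) = 233 + 17.6 = 250.6 → 251
  B: 245 + 0.8×(255−245) = 245 + 8 = 253 → 253
rgb(254, 251, 253) = #FEFBFD.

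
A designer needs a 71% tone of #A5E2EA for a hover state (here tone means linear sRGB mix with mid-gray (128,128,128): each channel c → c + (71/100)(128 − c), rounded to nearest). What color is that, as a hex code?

#A5E2EA is rgb(165, 226, 234).
A 71% tone moves each channel 71% toward 128:
  R: 165 + 0.71×(128−165) = 165 − 26.27 = 138.73 → 139
  G: 226 + 0.71×(128−226) = 226 − 69.58 = 156.42 → 156
  B: 234 − 75.26 = 158.74 → 159
rgb(139, 156, 159) = #8B9C9F.

#8B9C9F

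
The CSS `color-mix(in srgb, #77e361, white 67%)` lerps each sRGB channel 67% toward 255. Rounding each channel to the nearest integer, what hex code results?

#d2f6cb

#77e361 is rgb(119, 227, 97).
Per channel, c → c + 0.67(255 − c):
  R: 119 + 0.67×(255−119) = 119 + 91.12 = 210.12 → 210
  G: 227 + 18.76 = 245.76 → 246
  B: 97 + 105.86 = 202.86 → 203
rgb(210, 246, 203) = #d2f6cb.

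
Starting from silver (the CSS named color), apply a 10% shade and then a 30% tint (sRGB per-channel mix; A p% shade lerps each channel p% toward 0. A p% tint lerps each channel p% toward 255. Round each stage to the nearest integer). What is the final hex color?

CSS silver is rgb(192, 192, 192).
Per channel, c → c + 0.1(0 − c):
  R: 192 − 19.2 = 172.8 → 173
  G: 192 + 0.1×(0−192) = 192 − 19.2 = 172.8 → 173
  B: 192 + 0.1×(0−192) = 192 − 19.2 = 172.8 → 173
After the shade: rgb(173, 173, 173) = #ADADAD.
Lerp each channel 30% toward 255:
  R: 173 + 0.3×(255−173) = 173 + 24.6 = 197.6 → 198
  G: 173 + 0.3×(255−173) = 173 + 24.6 = 197.6 → 198
  B: 173 + 0.3×(255−173) = 173 + 24.6 = 197.6 → 198
rgb(198, 198, 198) = #C6C6C6.

#C6C6C6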